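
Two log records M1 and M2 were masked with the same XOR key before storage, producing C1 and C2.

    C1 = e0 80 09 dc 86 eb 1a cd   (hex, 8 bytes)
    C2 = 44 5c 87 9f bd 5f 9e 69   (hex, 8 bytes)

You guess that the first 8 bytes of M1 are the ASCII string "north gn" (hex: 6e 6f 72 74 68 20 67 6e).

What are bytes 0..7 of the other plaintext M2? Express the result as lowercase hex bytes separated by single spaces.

First, C1 ⊕ C2 = (M1 ⊕ K) ⊕ (M2 ⊕ K) = M1 ⊕ M2, so the key drops out. Then M2 = (M1 ⊕ M2) ⊕ M1 over the first 8 bytes.
byte 0: (e0 ⊕ 44) ⊕ 6e = a4 ⊕ 6e = ca
byte 1: (80 ⊕ 5c) ⊕ 6f = dc ⊕ 6f = b3
byte 2: (09 ⊕ 87) ⊕ 72 = 8e ⊕ 72 = fc
byte 3: (dc ⊕ 9f) ⊕ 74 = 43 ⊕ 74 = 37
byte 4: (86 ⊕ bd) ⊕ 68 = 3b ⊕ 68 = 53
byte 5: (eb ⊕ 5f) ⊕ 20 = b4 ⊕ 20 = 94
byte 6: (1a ⊕ 9e) ⊕ 67 = 84 ⊕ 67 = e3
byte 7: (cd ⊕ 69) ⊕ 6e = a4 ⊕ 6e = ca

ca b3 fc 37 53 94 e3 ca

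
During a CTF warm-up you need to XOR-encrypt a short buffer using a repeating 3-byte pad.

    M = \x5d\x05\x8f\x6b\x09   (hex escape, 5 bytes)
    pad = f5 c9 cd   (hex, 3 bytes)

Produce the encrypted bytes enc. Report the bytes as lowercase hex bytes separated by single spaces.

a8 cc 42 9e c0

The 3-byte key repeats, so the effective keystream is f5 c9 cd f5 c9.
byte 0: 5d ^ f5 = a8
byte 1: 05 ^ c9 = cc
byte 2: 8f ^ cd = 42
byte 3: 6b ^ f5 = 9e
byte 4: 09 ^ c9 = c0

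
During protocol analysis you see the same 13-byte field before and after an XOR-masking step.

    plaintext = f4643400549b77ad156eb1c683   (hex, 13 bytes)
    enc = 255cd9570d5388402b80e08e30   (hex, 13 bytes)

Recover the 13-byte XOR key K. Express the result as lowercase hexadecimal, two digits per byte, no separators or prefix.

d138ed5759c8ffed3eee5148b3

Since enc = plaintext ⊕ K, XORing both sides with plaintext gives K = plaintext ⊕ enc.
byte 0: f4 ⊕ 25 = d1
byte 1: 64 ⊕ 5c = 38
byte 2: 34 ⊕ d9 = ed
byte 3: 00 ⊕ 57 = 57
byte 4: 54 ⊕ 0d = 59
byte 5: 9b ⊕ 53 = c8
byte 6: 77 ⊕ 88 = ff
byte 7: ad ⊕ 40 = ed
byte 8: 15 ⊕ 2b = 3e
byte 9: 6e ⊕ 80 = ee
byte 10: b1 ⊕ e0 = 51
byte 11: c6 ⊕ 8e = 48
byte 12: 83 ⊕ 30 = b3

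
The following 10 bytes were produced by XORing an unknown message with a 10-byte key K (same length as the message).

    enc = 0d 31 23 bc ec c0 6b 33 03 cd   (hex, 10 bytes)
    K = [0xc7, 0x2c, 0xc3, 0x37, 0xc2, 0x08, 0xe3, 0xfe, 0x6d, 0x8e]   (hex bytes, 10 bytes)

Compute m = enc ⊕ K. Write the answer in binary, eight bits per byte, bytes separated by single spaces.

byte 0: 0d ⊕ c7 = ca
byte 1: 31 ⊕ 2c = 1d
byte 2: 23 ⊕ c3 = e0
byte 3: bc ⊕ 37 = 8b
byte 4: ec ⊕ c2 = 2e
byte 5: c0 ⊕ 08 = c8
byte 6: 6b ⊕ e3 = 88
byte 7: 33 ⊕ fe = cd
byte 8: 03 ⊕ 6d = 6e
byte 9: cd ⊕ 8e = 43

11001010 00011101 11100000 10001011 00101110 11001000 10001000 11001101 01101110 01000011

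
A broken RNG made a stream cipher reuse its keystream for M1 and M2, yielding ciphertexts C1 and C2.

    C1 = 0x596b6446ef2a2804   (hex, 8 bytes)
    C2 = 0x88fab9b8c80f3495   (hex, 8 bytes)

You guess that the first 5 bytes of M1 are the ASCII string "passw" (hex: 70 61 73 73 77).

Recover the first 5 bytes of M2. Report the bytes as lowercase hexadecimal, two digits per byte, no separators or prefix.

a1f0ae8d50

First, C1 ⊕ C2 = (M1 ⊕ K) ⊕ (M2 ⊕ K) = M1 ⊕ M2, so the key drops out. Then M2 = (M1 ⊕ M2) ⊕ M1 over the first 5 bytes.
byte 0: (59 xor 88) xor 70 = d1 xor 70 = a1
byte 1: (6b xor fa) xor 61 = 91 xor 61 = f0
byte 2: (64 xor b9) xor 73 = dd xor 73 = ae
byte 3: (46 xor b8) xor 73 = fe xor 73 = 8d
byte 4: (ef xor c8) xor 77 = 27 xor 77 = 50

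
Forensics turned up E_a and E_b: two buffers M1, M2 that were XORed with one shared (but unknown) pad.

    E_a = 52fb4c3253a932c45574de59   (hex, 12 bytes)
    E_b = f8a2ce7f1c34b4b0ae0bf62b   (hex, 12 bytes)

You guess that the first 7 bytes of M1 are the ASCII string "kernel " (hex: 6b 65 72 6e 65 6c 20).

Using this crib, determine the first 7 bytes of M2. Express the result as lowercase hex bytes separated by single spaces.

First, E_a ⊕ E_b = (M1 ⊕ K) ⊕ (M2 ⊕ K) = M1 ⊕ M2, so the key drops out. Then M2 = (M1 ⊕ M2) ⊕ M1 over the first 7 bytes.
byte 0: (52 XOR f8) XOR 6b = aa XOR 6b = c1
byte 1: (fb XOR a2) XOR 65 = 59 XOR 65 = 3c
byte 2: (4c XOR ce) XOR 72 = 82 XOR 72 = f0
byte 3: (32 XOR 7f) XOR 6e = 4d XOR 6e = 23
byte 4: (53 XOR 1c) XOR 65 = 4f XOR 65 = 2a
byte 5: (a9 XOR 34) XOR 6c = 9d XOR 6c = f1
byte 6: (32 XOR b4) XOR 20 = 86 XOR 20 = a6

c1 3c f0 23 2a f1 a6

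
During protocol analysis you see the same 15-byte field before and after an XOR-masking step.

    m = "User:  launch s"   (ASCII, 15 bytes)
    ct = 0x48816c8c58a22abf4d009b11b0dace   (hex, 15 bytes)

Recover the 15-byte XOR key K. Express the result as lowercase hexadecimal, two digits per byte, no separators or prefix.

1df209fe62820ad32c75f572d8fabd

Since ct = m ⊕ K, XORing both sides with m gives K = m ⊕ ct.
55 ⊕ 48 = 1d
73 ⊕ 81 = f2
65 ⊕ 6c = 09
72 ⊕ 8c = fe
3a ⊕ 58 = 62
20 ⊕ a2 = 82
20 ⊕ 2a = 0a
6c ⊕ bf = d3
61 ⊕ 4d = 2c
75 ⊕ 00 = 75
6e ⊕ 9b = f5
63 ⊕ 11 = 72
68 ⊕ b0 = d8
20 ⊕ da = fa
73 ⊕ ce = bd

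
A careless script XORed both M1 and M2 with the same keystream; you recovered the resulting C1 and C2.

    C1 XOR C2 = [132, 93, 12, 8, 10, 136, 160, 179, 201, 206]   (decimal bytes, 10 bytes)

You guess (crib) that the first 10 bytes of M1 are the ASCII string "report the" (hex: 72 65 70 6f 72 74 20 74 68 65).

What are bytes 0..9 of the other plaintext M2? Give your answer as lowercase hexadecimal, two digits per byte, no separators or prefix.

f6387c6778fc80c7a1ab

Since C1 ⊕ C2 = M1 ⊕ M2, XORing with the guessed M1 bytes yields the corresponding M2 bytes: M2 = (C1 ⊕ C2) ⊕ M1.
byte 0: 84 ^ 72 = f6
byte 1: 5d ^ 65 = 38
byte 2: 0c ^ 70 = 7c
byte 3: 08 ^ 6f = 67
byte 4: 0a ^ 72 = 78
byte 5: 88 ^ 74 = fc
byte 6: a0 ^ 20 = 80
byte 7: b3 ^ 74 = c7
byte 8: c9 ^ 68 = a1
byte 9: ce ^ 65 = ab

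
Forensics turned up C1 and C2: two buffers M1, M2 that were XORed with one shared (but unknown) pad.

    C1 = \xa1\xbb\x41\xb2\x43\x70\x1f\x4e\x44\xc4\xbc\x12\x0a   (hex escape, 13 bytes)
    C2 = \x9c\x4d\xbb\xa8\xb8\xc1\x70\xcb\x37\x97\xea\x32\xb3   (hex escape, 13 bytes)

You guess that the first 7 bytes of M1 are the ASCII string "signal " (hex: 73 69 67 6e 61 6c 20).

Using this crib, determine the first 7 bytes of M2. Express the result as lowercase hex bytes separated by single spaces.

First, C1 ⊕ C2 = (M1 ⊕ K) ⊕ (M2 ⊕ K) = M1 ⊕ M2, so the key drops out. Then M2 = (M1 ⊕ M2) ⊕ M1 over the first 7 bytes.
byte 0: (a1 xor 9c) xor 73 = 3d xor 73 = 4e
byte 1: (bb xor 4d) xor 69 = f6 xor 69 = 9f
byte 2: (41 xor bb) xor 67 = fa xor 67 = 9d
byte 3: (b2 xor a8) xor 6e = 1a xor 6e = 74
byte 4: (43 xor b8) xor 61 = fb xor 61 = 9a
byte 5: (70 xor c1) xor 6c = b1 xor 6c = dd
byte 6: (1f xor 70) xor 20 = 6f xor 20 = 4f

4e 9f 9d 74 9a dd 4f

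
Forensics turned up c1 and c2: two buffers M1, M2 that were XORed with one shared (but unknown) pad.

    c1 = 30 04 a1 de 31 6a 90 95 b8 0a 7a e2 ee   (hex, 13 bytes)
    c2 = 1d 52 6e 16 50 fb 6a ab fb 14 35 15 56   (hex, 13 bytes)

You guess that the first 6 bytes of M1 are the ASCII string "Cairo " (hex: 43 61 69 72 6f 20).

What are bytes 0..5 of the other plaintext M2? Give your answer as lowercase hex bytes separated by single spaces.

First, c1 ⊕ c2 = (M1 ⊕ K) ⊕ (M2 ⊕ K) = M1 ⊕ M2, so the key drops out. Then M2 = (M1 ⊕ M2) ⊕ M1 over the first 6 bytes.
byte 0: (30 ⊕ 1d) ⊕ 43 = 2d ⊕ 43 = 6e
byte 1: (04 ⊕ 52) ⊕ 61 = 56 ⊕ 61 = 37
byte 2: (a1 ⊕ 6e) ⊕ 69 = cf ⊕ 69 = a6
byte 3: (de ⊕ 16) ⊕ 72 = c8 ⊕ 72 = ba
byte 4: (31 ⊕ 50) ⊕ 6f = 61 ⊕ 6f = 0e
byte 5: (6a ⊕ fb) ⊕ 20 = 91 ⊕ 20 = b1

6e 37 a6 ba 0e b1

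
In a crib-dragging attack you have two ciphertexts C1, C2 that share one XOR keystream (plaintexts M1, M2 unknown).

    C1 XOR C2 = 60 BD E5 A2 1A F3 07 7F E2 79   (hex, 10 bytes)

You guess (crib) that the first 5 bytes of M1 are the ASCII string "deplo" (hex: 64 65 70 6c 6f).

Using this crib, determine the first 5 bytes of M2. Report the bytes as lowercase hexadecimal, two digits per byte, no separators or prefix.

Since C1 ⊕ C2 = M1 ⊕ M2, XORing with the guessed M1 bytes yields the corresponding M2 bytes: M2 = (C1 ⊕ C2) ⊕ M1.
byte 0: 60 ^ 64 = 04
byte 1: bd ^ 65 = d8
byte 2: e5 ^ 70 = 95
byte 3: a2 ^ 6c = ce
byte 4: 1a ^ 6f = 75

04d895ce75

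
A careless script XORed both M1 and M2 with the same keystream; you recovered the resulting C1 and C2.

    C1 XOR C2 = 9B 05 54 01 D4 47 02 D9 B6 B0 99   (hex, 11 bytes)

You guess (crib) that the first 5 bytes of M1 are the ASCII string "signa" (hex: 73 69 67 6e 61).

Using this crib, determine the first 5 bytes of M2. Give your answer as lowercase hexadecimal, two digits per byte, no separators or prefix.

Since C1 ⊕ C2 = M1 ⊕ M2, XORing with the guessed M1 bytes yields the corresponding M2 bytes: M2 = (C1 ⊕ C2) ⊕ M1.
9b ^ 73 = e8
05 ^ 69 = 6c
54 ^ 67 = 33
01 ^ 6e = 6f
d4 ^ 61 = b5

e86c336fb5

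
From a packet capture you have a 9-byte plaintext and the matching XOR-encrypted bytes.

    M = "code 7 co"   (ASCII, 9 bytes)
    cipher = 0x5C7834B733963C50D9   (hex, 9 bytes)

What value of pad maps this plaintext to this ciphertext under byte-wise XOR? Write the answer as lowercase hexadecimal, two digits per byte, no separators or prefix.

3f1750d213a11c33b6

Since cipher = M ⊕ pad, XORing both sides with M gives pad = M ⊕ cipher.
byte 0: 63 ^ 5c = 3f
byte 1: 6f ^ 78 = 17
byte 2: 64 ^ 34 = 50
byte 3: 65 ^ b7 = d2
byte 4: 20 ^ 33 = 13
byte 5: 37 ^ 96 = a1
byte 6: 20 ^ 3c = 1c
byte 7: 63 ^ 50 = 33
byte 8: 6f ^ d9 = b6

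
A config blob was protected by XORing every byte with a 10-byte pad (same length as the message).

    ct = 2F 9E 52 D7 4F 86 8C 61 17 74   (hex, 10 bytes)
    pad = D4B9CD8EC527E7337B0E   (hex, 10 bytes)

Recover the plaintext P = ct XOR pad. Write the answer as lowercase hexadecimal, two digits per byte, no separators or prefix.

fb279f598aa16b526c7a

XOR is its own inverse, so applying the key byte-wise gives the result directly.
byte 0: 00101111 XOR 11010100 = 11111011
byte 1: 10011110 XOR 10111001 = 00100111
byte 2: 01010010 XOR 11001101 = 10011111
byte 3: 11010111 XOR 10001110 = 01011001
byte 4: 01001111 XOR 11000101 = 10001010
byte 5: 10000110 XOR 00100111 = 10100001
byte 6: 10001100 XOR 11100111 = 01101011
byte 7: 01100001 XOR 00110011 = 01010010
byte 8: 00010111 XOR 01111011 = 01101100
byte 9: 01110100 XOR 00001110 = 01111010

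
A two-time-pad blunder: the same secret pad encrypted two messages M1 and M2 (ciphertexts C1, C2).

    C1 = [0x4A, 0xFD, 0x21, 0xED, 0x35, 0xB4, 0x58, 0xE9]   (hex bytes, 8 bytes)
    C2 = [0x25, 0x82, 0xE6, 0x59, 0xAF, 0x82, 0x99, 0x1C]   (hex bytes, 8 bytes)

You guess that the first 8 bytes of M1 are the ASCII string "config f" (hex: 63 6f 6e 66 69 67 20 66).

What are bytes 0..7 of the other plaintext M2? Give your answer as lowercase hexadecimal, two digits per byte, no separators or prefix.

0c10a9d2f351e193

First, C1 ⊕ C2 = (M1 ⊕ K) ⊕ (M2 ⊕ K) = M1 ⊕ M2, so the key drops out. Then M2 = (M1 ⊕ M2) ⊕ M1 over the first 8 bytes.
byte 0: (4a XOR 25) XOR 63 = 6f XOR 63 = 0c
byte 1: (fd XOR 82) XOR 6f = 7f XOR 6f = 10
byte 2: (21 XOR e6) XOR 6e = c7 XOR 6e = a9
byte 3: (ed XOR 59) XOR 66 = b4 XOR 66 = d2
byte 4: (35 XOR af) XOR 69 = 9a XOR 69 = f3
byte 5: (b4 XOR 82) XOR 67 = 36 XOR 67 = 51
byte 6: (58 XOR 99) XOR 20 = c1 XOR 20 = e1
byte 7: (e9 XOR 1c) XOR 66 = f5 XOR 66 = 93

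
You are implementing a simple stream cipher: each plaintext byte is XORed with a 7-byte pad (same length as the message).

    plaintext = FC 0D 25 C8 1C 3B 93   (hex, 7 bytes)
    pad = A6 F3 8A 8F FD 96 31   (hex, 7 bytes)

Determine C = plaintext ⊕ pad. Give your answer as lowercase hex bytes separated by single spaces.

5a fe af 47 e1 ad a2

byte 0: fc XOR a6 = 5a
byte 1: 0d XOR f3 = fe
byte 2: 25 XOR 8a = af
byte 3: c8 XOR 8f = 47
byte 4: 1c XOR fd = e1
byte 5: 3b XOR 96 = ad
byte 6: 93 XOR 31 = a2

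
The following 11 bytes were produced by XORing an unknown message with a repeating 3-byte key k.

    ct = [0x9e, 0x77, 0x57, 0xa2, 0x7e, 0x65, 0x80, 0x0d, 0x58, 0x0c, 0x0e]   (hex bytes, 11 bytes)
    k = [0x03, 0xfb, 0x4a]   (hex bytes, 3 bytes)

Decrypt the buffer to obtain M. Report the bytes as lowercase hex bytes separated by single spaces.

The 3-byte key repeats, so the effective keystream is 03 fb 4a 03 fb 4a 03 fb 4a 03 fb.
byte 0: 10011110 ^ 00000011 = 10011101
byte 1: 01110111 ^ 11111011 = 10001100
byte 2: 01010111 ^ 01001010 = 00011101
byte 3: 10100010 ^ 00000011 = 10100001
byte 4: 01111110 ^ 11111011 = 10000101
byte 5: 01100101 ^ 01001010 = 00101111
byte 6: 10000000 ^ 00000011 = 10000011
byte 7: 00001101 ^ 11111011 = 11110110
byte 8: 01011000 ^ 01001010 = 00010010
byte 9: 00001100 ^ 00000011 = 00001111
byte 10: 00001110 ^ 11111011 = 11110101

9d 8c 1d a1 85 2f 83 f6 12 0f f5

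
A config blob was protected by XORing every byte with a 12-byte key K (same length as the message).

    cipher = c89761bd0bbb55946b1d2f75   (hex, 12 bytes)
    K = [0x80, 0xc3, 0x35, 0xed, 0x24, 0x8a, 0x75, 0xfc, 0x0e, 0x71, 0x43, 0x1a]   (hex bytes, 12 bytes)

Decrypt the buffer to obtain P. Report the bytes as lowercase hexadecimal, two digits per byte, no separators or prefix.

485454502f312068656c6c6f

XOR is its own inverse, so applying the key byte-wise gives the result directly.
byte 0: c8 ⊕ 80 = 48
byte 1: 97 ⊕ c3 = 54
byte 2: 61 ⊕ 35 = 54
byte 3: bd ⊕ ed = 50
byte 4: 0b ⊕ 24 = 2f
byte 5: bb ⊕ 8a = 31
byte 6: 55 ⊕ 75 = 20
byte 7: 94 ⊕ fc = 68
byte 8: 6b ⊕ 0e = 65
byte 9: 1d ⊕ 71 = 6c
byte 10: 2f ⊕ 43 = 6c
byte 11: 75 ⊕ 1a = 6f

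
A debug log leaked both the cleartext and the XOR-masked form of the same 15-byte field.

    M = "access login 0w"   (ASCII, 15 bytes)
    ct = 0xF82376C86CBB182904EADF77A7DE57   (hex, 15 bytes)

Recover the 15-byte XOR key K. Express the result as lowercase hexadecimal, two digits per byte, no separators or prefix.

Since ct = M ⊕ K, XORing both sides with M gives K = M ⊕ ct.
61 xor f8 = 99
63 xor 23 = 40
63 xor 76 = 15
65 xor c8 = ad
73 xor 6c = 1f
73 xor bb = c8
20 xor 18 = 38
6c xor 29 = 45
6f xor 04 = 6b
67 xor ea = 8d
69 xor df = b6
6e xor 77 = 19
20 xor a7 = 87
30 xor de = ee
77 xor 57 = 20

994015ad1fc838456b8db61987ee20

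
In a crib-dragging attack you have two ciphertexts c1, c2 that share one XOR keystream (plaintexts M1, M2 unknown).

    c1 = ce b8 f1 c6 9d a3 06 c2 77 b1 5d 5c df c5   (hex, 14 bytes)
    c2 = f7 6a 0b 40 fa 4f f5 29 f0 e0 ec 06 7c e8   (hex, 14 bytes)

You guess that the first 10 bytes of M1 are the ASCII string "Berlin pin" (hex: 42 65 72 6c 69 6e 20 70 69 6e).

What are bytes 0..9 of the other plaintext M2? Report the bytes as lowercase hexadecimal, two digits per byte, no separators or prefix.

First, c1 ⊕ c2 = (M1 ⊕ K) ⊕ (M2 ⊕ K) = M1 ⊕ M2, so the key drops out. Then M2 = (M1 ⊕ M2) ⊕ M1 over the first 10 bytes.
byte 0: (ce xor f7) xor 42 = 39 xor 42 = 7b
byte 1: (b8 xor 6a) xor 65 = d2 xor 65 = b7
byte 2: (f1 xor 0b) xor 72 = fa xor 72 = 88
byte 3: (c6 xor 40) xor 6c = 86 xor 6c = ea
byte 4: (9d xor fa) xor 69 = 67 xor 69 = 0e
byte 5: (a3 xor 4f) xor 6e = ec xor 6e = 82
byte 6: (06 xor f5) xor 20 = f3 xor 20 = d3
byte 7: (c2 xor 29) xor 70 = eb xor 70 = 9b
byte 8: (77 xor f0) xor 69 = 87 xor 69 = ee
byte 9: (b1 xor e0) xor 6e = 51 xor 6e = 3f

7bb788ea0e82d39bee3f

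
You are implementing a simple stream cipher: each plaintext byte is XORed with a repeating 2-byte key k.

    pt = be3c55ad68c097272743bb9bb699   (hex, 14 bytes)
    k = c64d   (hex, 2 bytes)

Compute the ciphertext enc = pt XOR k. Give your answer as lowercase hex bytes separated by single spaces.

78 71 93 e0 ae 8d 51 6a e1 0e 7d d6 70 d4

The 2-byte key repeats, so the effective keystream is c6 4d c6 4d c6 4d c6 4d c6 4d c6 4d c6 4d.
byte 0: be ^ c6 = 78
byte 1: 3c ^ 4d = 71
byte 2: 55 ^ c6 = 93
byte 3: ad ^ 4d = e0
byte 4: 68 ^ c6 = ae
byte 5: c0 ^ 4d = 8d
byte 6: 97 ^ c6 = 51
byte 7: 27 ^ 4d = 6a
byte 8: 27 ^ c6 = e1
byte 9: 43 ^ 4d = 0e
byte 10: bb ^ c6 = 7d
byte 11: 9b ^ 4d = d6
byte 12: b6 ^ c6 = 70
byte 13: 99 ^ 4d = d4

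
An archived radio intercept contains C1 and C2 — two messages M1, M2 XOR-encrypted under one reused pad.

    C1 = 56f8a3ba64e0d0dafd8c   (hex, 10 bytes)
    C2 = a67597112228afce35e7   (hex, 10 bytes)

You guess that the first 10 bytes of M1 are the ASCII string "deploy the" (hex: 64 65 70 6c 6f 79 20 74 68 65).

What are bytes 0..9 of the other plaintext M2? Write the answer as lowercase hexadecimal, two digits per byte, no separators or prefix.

First, C1 ⊕ C2 = (M1 ⊕ K) ⊕ (M2 ⊕ K) = M1 ⊕ M2, so the key drops out. Then M2 = (M1 ⊕ M2) ⊕ M1 over the first 10 bytes.
byte 0: (56 ^ a6) ^ 64 = f0 ^ 64 = 94
byte 1: (f8 ^ 75) ^ 65 = 8d ^ 65 = e8
byte 2: (a3 ^ 97) ^ 70 = 34 ^ 70 = 44
byte 3: (ba ^ 11) ^ 6c = ab ^ 6c = c7
byte 4: (64 ^ 22) ^ 6f = 46 ^ 6f = 29
byte 5: (e0 ^ 28) ^ 79 = c8 ^ 79 = b1
byte 6: (d0 ^ af) ^ 20 = 7f ^ 20 = 5f
byte 7: (da ^ ce) ^ 74 = 14 ^ 74 = 60
byte 8: (fd ^ 35) ^ 68 = c8 ^ 68 = a0
byte 9: (8c ^ e7) ^ 65 = 6b ^ 65 = 0e

94e844c729b15f60a00e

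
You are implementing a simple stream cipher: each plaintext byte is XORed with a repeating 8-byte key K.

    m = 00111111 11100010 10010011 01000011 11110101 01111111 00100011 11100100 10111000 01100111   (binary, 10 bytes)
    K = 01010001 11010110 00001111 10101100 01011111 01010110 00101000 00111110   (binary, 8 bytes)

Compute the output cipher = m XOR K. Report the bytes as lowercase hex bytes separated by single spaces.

6e 34 9c ef aa 29 0b da e9 b1

The 8-byte key repeats, so the effective keystream is 51 d6 0f ac 5f 56 28 3e 51 d6.
byte 0:  63 XOR  81 = 110
byte 1: 226 XOR 214 =  52
byte 2: 147 XOR  15 = 156
byte 3:  67 XOR 172 = 239
byte 4: 245 XOR  95 = 170
byte 5: 127 XOR  86 =  41
byte 6:  35 XOR  40 =  11
byte 7: 228 XOR  62 = 218
byte 8: 184 XOR  81 = 233
byte 9: 103 XOR 214 = 177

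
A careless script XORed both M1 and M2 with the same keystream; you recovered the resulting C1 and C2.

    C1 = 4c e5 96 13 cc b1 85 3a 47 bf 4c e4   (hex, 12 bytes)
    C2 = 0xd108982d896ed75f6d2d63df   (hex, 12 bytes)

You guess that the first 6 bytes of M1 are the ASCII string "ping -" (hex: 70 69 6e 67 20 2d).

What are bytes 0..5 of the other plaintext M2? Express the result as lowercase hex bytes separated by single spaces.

First, C1 ⊕ C2 = (M1 ⊕ K) ⊕ (M2 ⊕ K) = M1 ⊕ M2, so the key drops out. Then M2 = (M1 ⊕ M2) ⊕ M1 over the first 6 bytes.
byte 0: (4c xor d1) xor 70 = 9d xor 70 = ed
byte 1: (e5 xor 08) xor 69 = ed xor 69 = 84
byte 2: (96 xor 98) xor 6e = 0e xor 6e = 60
byte 3: (13 xor 2d) xor 67 = 3e xor 67 = 59
byte 4: (cc xor 89) xor 20 = 45 xor 20 = 65
byte 5: (b1 xor 6e) xor 2d = df xor 2d = f2

ed 84 60 59 65 f2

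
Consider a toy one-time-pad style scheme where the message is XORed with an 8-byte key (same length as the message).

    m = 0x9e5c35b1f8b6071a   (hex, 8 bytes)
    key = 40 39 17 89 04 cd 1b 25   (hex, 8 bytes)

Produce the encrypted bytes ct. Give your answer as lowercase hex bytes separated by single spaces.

XOR is its own inverse, so applying the key byte-wise gives the result directly.
9e XOR 40 = de
5c XOR 39 = 65
35 XOR 17 = 22
b1 XOR 89 = 38
f8 XOR 04 = fc
b6 XOR cd = 7b
07 XOR 1b = 1c
1a XOR 25 = 3f

de 65 22 38 fc 7b 1c 3f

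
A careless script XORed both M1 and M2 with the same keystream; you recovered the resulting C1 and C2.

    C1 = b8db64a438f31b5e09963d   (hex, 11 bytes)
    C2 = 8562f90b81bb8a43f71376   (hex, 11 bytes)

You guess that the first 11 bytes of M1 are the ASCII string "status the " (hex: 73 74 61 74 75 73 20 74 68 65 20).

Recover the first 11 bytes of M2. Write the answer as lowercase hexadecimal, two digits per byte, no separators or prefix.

First, C1 ⊕ C2 = (M1 ⊕ K) ⊕ (M2 ⊕ K) = M1 ⊕ M2, so the key drops out. Then M2 = (M1 ⊕ M2) ⊕ M1 over the first 11 bytes.
byte 0: (b8 xor 85) xor 73 = 3d xor 73 = 4e
byte 1: (db xor 62) xor 74 = b9 xor 74 = cd
byte 2: (64 xor f9) xor 61 = 9d xor 61 = fc
byte 3: (a4 xor 0b) xor 74 = af xor 74 = db
byte 4: (38 xor 81) xor 75 = b9 xor 75 = cc
byte 5: (f3 xor bb) xor 73 = 48 xor 73 = 3b
byte 6: (1b xor 8a) xor 20 = 91 xor 20 = b1
byte 7: (5e xor 43) xor 74 = 1d xor 74 = 69
byte 8: (09 xor f7) xor 68 = fe xor 68 = 96
byte 9: (96 xor 13) xor 65 = 85 xor 65 = e0
byte 10: (3d xor 76) xor 20 = 4b xor 20 = 6b

4ecdfcdbcc3bb16996e06b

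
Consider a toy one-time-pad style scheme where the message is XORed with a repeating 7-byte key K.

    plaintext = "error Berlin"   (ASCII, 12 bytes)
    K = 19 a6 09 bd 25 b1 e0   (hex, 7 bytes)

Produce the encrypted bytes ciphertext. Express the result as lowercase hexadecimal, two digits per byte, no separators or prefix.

7cd47bd25791a27cd465d44b

The 7-byte key repeats, so the effective keystream is 19 a6 09 bd 25 b1 e0 19 a6 09 bd 25.
byte 0: 101 ^  25 = 124
byte 1: 114 ^ 166 = 212
byte 2: 114 ^   9 = 123
byte 3: 111 ^ 189 = 210
byte 4: 114 ^  37 =  87
byte 5:  32 ^ 177 = 145
byte 6:  66 ^ 224 = 162
byte 7: 101 ^  25 = 124
byte 8: 114 ^ 166 = 212
byte 9: 108 ^   9 = 101
byte 10: 105 ^ 189 = 212
byte 11: 110 ^  37 =  75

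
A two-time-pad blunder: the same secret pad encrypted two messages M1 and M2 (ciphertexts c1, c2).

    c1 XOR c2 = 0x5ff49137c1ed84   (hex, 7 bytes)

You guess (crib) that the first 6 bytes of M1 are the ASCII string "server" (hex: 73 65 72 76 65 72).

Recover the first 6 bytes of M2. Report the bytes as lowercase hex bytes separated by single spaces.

2c 91 e3 41 a4 9f

Since c1 ⊕ c2 = M1 ⊕ M2, XORing with the guessed M1 bytes yields the corresponding M2 bytes: M2 = (c1 ⊕ c2) ⊕ M1.
byte 0: 01011111 XOR 01110011 = 00101100
byte 1: 11110100 XOR 01100101 = 10010001
byte 2: 10010001 XOR 01110010 = 11100011
byte 3: 00110111 XOR 01110110 = 01000001
byte 4: 11000001 XOR 01100101 = 10100100
byte 5: 11101101 XOR 01110010 = 10011111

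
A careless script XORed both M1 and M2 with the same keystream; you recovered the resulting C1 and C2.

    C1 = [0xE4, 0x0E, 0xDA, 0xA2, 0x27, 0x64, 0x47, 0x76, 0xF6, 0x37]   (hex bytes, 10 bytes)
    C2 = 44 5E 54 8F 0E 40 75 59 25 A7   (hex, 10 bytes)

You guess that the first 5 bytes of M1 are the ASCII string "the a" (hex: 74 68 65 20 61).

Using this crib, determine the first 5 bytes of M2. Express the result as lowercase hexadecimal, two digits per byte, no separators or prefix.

First, C1 ⊕ C2 = (M1 ⊕ K) ⊕ (M2 ⊕ K) = M1 ⊕ M2, so the key drops out. Then M2 = (M1 ⊕ M2) ⊕ M1 over the first 5 bytes.
byte 0: (e4 xor 44) xor 74 = a0 xor 74 = d4
byte 1: (0e xor 5e) xor 68 = 50 xor 68 = 38
byte 2: (da xor 54) xor 65 = 8e xor 65 = eb
byte 3: (a2 xor 8f) xor 20 = 2d xor 20 = 0d
byte 4: (27 xor 0e) xor 61 = 29 xor 61 = 48

d438eb0d48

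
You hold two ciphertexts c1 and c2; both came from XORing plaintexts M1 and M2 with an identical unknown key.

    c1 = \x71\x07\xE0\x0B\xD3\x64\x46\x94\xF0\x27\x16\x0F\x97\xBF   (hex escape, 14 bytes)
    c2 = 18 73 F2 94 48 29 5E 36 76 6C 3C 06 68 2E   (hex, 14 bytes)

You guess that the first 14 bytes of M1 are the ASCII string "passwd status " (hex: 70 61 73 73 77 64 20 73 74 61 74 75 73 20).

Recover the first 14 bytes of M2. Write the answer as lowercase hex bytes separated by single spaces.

First, c1 ⊕ c2 = (M1 ⊕ K) ⊕ (M2 ⊕ K) = M1 ⊕ M2, so the key drops out. Then M2 = (M1 ⊕ M2) ⊕ M1 over the first 14 bytes.
byte 0: (71 XOR 18) XOR 70 = 69 XOR 70 = 19
byte 1: (07 XOR 73) XOR 61 = 74 XOR 61 = 15
byte 2: (e0 XOR f2) XOR 73 = 12 XOR 73 = 61
byte 3: (0b XOR 94) XOR 73 = 9f XOR 73 = ec
byte 4: (d3 XOR 48) XOR 77 = 9b XOR 77 = ec
byte 5: (64 XOR 29) XOR 64 = 4d XOR 64 = 29
byte 6: (46 XOR 5e) XOR 20 = 18 XOR 20 = 38
byte 7: (94 XOR 36) XOR 73 = a2 XOR 73 = d1
byte 8: (f0 XOR 76) XOR 74 = 86 XOR 74 = f2
byte 9: (27 XOR 6c) XOR 61 = 4b XOR 61 = 2a
byte 10: (16 XOR 3c) XOR 74 = 2a XOR 74 = 5e
byte 11: (0f XOR 06) XOR 75 = 09 XOR 75 = 7c
byte 12: (97 XOR 68) XOR 73 = ff XOR 73 = 8c
byte 13: (bf XOR 2e) XOR 20 = 91 XOR 20 = b1

19 15 61 ec ec 29 38 d1 f2 2a 5e 7c 8c b1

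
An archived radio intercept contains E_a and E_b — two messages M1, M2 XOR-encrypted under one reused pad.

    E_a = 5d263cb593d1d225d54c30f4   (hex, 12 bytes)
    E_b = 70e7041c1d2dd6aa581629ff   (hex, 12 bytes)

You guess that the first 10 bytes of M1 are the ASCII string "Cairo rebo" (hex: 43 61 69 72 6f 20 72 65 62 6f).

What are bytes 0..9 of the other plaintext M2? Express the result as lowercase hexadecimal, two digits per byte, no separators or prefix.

First, E_a ⊕ E_b = (M1 ⊕ K) ⊕ (M2 ⊕ K) = M1 ⊕ M2, so the key drops out. Then M2 = (M1 ⊕ M2) ⊕ M1 over the first 10 bytes.
byte 0: (5d ^ 70) ^ 43 = 2d ^ 43 = 6e
byte 1: (26 ^ e7) ^ 61 = c1 ^ 61 = a0
byte 2: (3c ^ 04) ^ 69 = 38 ^ 69 = 51
byte 3: (b5 ^ 1c) ^ 72 = a9 ^ 72 = db
byte 4: (93 ^ 1d) ^ 6f = 8e ^ 6f = e1
byte 5: (d1 ^ 2d) ^ 20 = fc ^ 20 = dc
byte 6: (d2 ^ d6) ^ 72 = 04 ^ 72 = 76
byte 7: (25 ^ aa) ^ 65 = 8f ^ 65 = ea
byte 8: (d5 ^ 58) ^ 62 = 8d ^ 62 = ef
byte 9: (4c ^ 16) ^ 6f = 5a ^ 6f = 35

6ea051dbe1dc76eaef35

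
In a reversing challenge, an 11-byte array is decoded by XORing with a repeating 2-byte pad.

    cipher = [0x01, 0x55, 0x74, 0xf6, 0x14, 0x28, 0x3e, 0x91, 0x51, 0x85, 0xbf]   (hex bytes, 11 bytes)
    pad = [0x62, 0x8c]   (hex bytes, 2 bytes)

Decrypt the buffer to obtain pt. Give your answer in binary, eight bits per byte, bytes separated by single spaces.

The 2-byte key repeats, so the effective keystream is 62 8c 62 8c 62 8c 62 8c 62 8c 62.
byte 0:   1 ^  98 =  99
byte 1:  85 ^ 140 = 217
byte 2: 116 ^  98 =  22
byte 3: 246 ^ 140 = 122
byte 4:  20 ^  98 = 118
byte 5:  40 ^ 140 = 164
byte 6:  62 ^  98 =  92
byte 7: 145 ^ 140 =  29
byte 8:  81 ^  98 =  51
byte 9: 133 ^ 140 =   9
byte 10: 191 ^  98 = 221

01100011 11011001 00010110 01111010 01110110 10100100 01011100 00011101 00110011 00001001 11011101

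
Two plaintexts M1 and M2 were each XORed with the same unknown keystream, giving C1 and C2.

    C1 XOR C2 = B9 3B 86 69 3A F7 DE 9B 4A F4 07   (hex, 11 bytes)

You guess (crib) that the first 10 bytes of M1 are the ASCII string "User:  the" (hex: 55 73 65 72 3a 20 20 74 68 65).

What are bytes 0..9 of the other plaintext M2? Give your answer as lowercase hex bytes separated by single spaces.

Since C1 ⊕ C2 = M1 ⊕ M2, XORing with the guessed M1 bytes yields the corresponding M2 bytes: M2 = (C1 ⊕ C2) ⊕ M1.
byte 0: 185 xor  85 = 236
byte 1:  59 xor 115 =  72
byte 2: 134 xor 101 = 227
byte 3: 105 xor 114 =  27
byte 4:  58 xor  58 =   0
byte 5: 247 xor  32 = 215
byte 6: 222 xor  32 = 254
byte 7: 155 xor 116 = 239
byte 8:  74 xor 104 =  34
byte 9: 244 xor 101 = 145

ec 48 e3 1b 00 d7 fe ef 22 91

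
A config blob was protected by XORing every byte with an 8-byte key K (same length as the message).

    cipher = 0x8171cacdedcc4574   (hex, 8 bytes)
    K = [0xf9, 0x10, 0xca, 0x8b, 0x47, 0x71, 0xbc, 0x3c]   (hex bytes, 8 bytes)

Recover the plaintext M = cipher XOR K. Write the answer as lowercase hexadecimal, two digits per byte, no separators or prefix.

78610046aabdf948

XOR is its own inverse, so applying the key byte-wise gives the result directly.
81 ⊕ f9 = 78
71 ⊕ 10 = 61
ca ⊕ ca = 00
cd ⊕ 8b = 46
ed ⊕ 47 = aa
cc ⊕ 71 = bd
45 ⊕ bc = f9
74 ⊕ 3c = 48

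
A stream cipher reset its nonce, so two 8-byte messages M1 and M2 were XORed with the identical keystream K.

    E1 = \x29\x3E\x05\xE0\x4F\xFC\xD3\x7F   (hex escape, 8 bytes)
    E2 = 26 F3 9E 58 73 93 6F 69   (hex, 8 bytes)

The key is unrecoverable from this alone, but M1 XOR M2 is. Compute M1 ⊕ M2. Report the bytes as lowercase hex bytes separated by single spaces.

0f cd 9b b8 3c 6f bc 16

E1 ⊕ E2 = (M1 ⊕ K) ⊕ (M2 ⊕ K) = M1 ⊕ M2 — the shared key cancels under XOR.
byte 0: 00101001 ⊕ 00100110 = 00001111
byte 1: 00111110 ⊕ 11110011 = 11001101
byte 2: 00000101 ⊕ 10011110 = 10011011
byte 3: 11100000 ⊕ 01011000 = 10111000
byte 4: 01001111 ⊕ 01110011 = 00111100
byte 5: 11111100 ⊕ 10010011 = 01101111
byte 6: 11010011 ⊕ 01101111 = 10111100
byte 7: 01111111 ⊕ 01101001 = 00010110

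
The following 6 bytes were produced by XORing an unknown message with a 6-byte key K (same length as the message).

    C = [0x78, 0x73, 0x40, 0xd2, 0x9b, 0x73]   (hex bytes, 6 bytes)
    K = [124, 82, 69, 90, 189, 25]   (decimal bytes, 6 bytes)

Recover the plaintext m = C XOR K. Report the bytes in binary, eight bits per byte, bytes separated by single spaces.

XOR is its own inverse, so applying the key byte-wise gives the result directly.
byte 0: 120 ^ 124 =   4
byte 1: 115 ^  82 =  33
byte 2:  64 ^  69 =   5
byte 3: 210 ^  90 = 136
byte 4: 155 ^ 189 =  38
byte 5: 115 ^  25 = 106

00000100 00100001 00000101 10001000 00100110 01101010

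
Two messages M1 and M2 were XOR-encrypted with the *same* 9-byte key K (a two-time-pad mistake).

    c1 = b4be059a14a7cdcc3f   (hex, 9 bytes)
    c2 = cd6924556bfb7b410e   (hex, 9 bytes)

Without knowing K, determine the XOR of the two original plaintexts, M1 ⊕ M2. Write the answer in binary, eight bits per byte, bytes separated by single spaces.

c1 ⊕ c2 = (M1 ⊕ K) ⊕ (M2 ⊕ K) = M1 ⊕ M2 — the shared key cancels under XOR.
10110100 ^ 11001101 = 01111001
10111110 ^ 01101001 = 11010111
00000101 ^ 00100100 = 00100001
10011010 ^ 01010101 = 11001111
00010100 ^ 01101011 = 01111111
10100111 ^ 11111011 = 01011100
11001101 ^ 01111011 = 10110110
11001100 ^ 01000001 = 10001101
00111111 ^ 00001110 = 00110001

01111001 11010111 00100001 11001111 01111111 01011100 10110110 10001101 00110001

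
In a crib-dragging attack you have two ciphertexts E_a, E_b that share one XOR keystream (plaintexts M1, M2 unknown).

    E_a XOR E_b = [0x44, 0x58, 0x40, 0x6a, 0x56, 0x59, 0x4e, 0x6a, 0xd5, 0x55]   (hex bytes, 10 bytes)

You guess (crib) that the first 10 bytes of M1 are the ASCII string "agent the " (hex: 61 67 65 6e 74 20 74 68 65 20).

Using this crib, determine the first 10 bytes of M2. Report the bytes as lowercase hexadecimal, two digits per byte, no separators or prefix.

Since E_a ⊕ E_b = M1 ⊕ M2, XORing with the guessed M1 bytes yields the corresponding M2 bytes: M2 = (E_a ⊕ E_b) ⊕ M1.
 68 XOR  97 =  37
 88 XOR 103 =  63
 64 XOR 101 =  37
106 XOR 110 =   4
 86 XOR 116 =  34
 89 XOR  32 = 121
 78 XOR 116 =  58
106 XOR 104 =   2
213 XOR 101 = 176
 85 XOR  32 = 117

253f250422793a02b075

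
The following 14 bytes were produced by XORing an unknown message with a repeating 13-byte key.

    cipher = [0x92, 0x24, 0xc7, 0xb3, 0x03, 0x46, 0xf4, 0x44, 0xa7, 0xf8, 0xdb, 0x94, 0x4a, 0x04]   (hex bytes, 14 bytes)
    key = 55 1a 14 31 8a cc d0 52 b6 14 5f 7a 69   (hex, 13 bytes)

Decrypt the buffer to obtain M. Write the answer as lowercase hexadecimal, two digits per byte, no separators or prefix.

c73ed382898a241611ec84ee2351

The 13-byte key repeats, so the effective keystream is 55 1a 14 31 8a cc d0 52 b6 14 5f 7a 69 55.
byte 0: 92 xor 55 = c7
byte 1: 24 xor 1a = 3e
byte 2: c7 xor 14 = d3
byte 3: b3 xor 31 = 82
byte 4: 03 xor 8a = 89
byte 5: 46 xor cc = 8a
byte 6: f4 xor d0 = 24
byte 7: 44 xor 52 = 16
byte 8: a7 xor b6 = 11
byte 9: f8 xor 14 = ec
byte 10: db xor 5f = 84
byte 11: 94 xor 7a = ee
byte 12: 4a xor 69 = 23
byte 13: 04 xor 55 = 51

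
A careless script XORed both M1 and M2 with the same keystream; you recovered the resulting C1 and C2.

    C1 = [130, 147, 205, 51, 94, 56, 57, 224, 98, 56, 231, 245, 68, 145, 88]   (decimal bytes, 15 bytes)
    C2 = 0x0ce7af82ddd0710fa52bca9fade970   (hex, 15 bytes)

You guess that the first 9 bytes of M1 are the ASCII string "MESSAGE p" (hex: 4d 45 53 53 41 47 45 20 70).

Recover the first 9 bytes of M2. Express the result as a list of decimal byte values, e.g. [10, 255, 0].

[195, 49, 49, 226, 194, 175, 13, 207, 183]

First, C1 ⊕ C2 = (M1 ⊕ K) ⊕ (M2 ⊕ K) = M1 ⊕ M2, so the key drops out. Then M2 = (M1 ⊕ M2) ⊕ M1 over the first 9 bytes.
byte 0: (82 ^ 0c) ^ 4d = 8e ^ 4d = c3
byte 1: (93 ^ e7) ^ 45 = 74 ^ 45 = 31
byte 2: (cd ^ af) ^ 53 = 62 ^ 53 = 31
byte 3: (33 ^ 82) ^ 53 = b1 ^ 53 = e2
byte 4: (5e ^ dd) ^ 41 = 83 ^ 41 = c2
byte 5: (38 ^ d0) ^ 47 = e8 ^ 47 = af
byte 6: (39 ^ 71) ^ 45 = 48 ^ 45 = 0d
byte 7: (e0 ^ 0f) ^ 20 = ef ^ 20 = cf
byte 8: (62 ^ a5) ^ 70 = c7 ^ 70 = b7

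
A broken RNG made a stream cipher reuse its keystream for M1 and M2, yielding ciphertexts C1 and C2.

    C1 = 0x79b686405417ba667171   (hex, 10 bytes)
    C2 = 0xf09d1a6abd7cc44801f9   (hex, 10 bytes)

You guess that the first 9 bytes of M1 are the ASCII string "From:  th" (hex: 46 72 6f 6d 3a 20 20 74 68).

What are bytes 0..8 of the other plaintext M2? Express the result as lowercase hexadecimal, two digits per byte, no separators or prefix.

First, C1 ⊕ C2 = (M1 ⊕ K) ⊕ (M2 ⊕ K) = M1 ⊕ M2, so the key drops out. Then M2 = (M1 ⊕ M2) ⊕ M1 over the first 9 bytes.
byte 0: (79 ^ f0) ^ 46 = 89 ^ 46 = cf
byte 1: (b6 ^ 9d) ^ 72 = 2b ^ 72 = 59
byte 2: (86 ^ 1a) ^ 6f = 9c ^ 6f = f3
byte 3: (40 ^ 6a) ^ 6d = 2a ^ 6d = 47
byte 4: (54 ^ bd) ^ 3a = e9 ^ 3a = d3
byte 5: (17 ^ 7c) ^ 20 = 6b ^ 20 = 4b
byte 6: (ba ^ c4) ^ 20 = 7e ^ 20 = 5e
byte 7: (66 ^ 48) ^ 74 = 2e ^ 74 = 5a
byte 8: (71 ^ 01) ^ 68 = 70 ^ 68 = 18

cf59f347d34b5e5a18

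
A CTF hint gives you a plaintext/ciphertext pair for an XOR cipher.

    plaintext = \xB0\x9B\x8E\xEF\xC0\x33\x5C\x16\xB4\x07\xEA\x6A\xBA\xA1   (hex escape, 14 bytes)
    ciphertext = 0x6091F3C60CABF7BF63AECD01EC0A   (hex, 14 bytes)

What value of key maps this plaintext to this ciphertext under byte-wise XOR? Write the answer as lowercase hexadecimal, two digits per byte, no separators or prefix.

Since ciphertext = plaintext ⊕ key, XORing both sides with plaintext gives key = plaintext ⊕ ciphertext.
byte 0: 10110000 ⊕ 01100000 = 11010000
byte 1: 10011011 ⊕ 10010001 = 00001010
byte 2: 10001110 ⊕ 11110011 = 01111101
byte 3: 11101111 ⊕ 11000110 = 00101001
byte 4: 11000000 ⊕ 00001100 = 11001100
byte 5: 00110011 ⊕ 10101011 = 10011000
byte 6: 01011100 ⊕ 11110111 = 10101011
byte 7: 00010110 ⊕ 10111111 = 10101001
byte 8: 10110100 ⊕ 01100011 = 11010111
byte 9: 00000111 ⊕ 10101110 = 10101001
byte 10: 11101010 ⊕ 11001101 = 00100111
byte 11: 01101010 ⊕ 00000001 = 01101011
byte 12: 10111010 ⊕ 11101100 = 01010110
byte 13: 10100001 ⊕ 00001010 = 10101011

d00a7d29cc98aba9d7a9276b56ab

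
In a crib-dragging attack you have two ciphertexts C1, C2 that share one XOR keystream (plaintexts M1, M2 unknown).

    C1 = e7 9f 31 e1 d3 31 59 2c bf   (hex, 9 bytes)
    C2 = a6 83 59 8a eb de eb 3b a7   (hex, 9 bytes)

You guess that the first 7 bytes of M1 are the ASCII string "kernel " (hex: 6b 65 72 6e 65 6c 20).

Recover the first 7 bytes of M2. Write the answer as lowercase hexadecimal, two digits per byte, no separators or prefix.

2a791a055d8392

First, C1 ⊕ C2 = (M1 ⊕ K) ⊕ (M2 ⊕ K) = M1 ⊕ M2, so the key drops out. Then M2 = (M1 ⊕ M2) ⊕ M1 over the first 7 bytes.
byte 0: (e7 ^ a6) ^ 6b = 41 ^ 6b = 2a
byte 1: (9f ^ 83) ^ 65 = 1c ^ 65 = 79
byte 2: (31 ^ 59) ^ 72 = 68 ^ 72 = 1a
byte 3: (e1 ^ 8a) ^ 6e = 6b ^ 6e = 05
byte 4: (d3 ^ eb) ^ 65 = 38 ^ 65 = 5d
byte 5: (31 ^ de) ^ 6c = ef ^ 6c = 83
byte 6: (59 ^ eb) ^ 20 = b2 ^ 20 = 92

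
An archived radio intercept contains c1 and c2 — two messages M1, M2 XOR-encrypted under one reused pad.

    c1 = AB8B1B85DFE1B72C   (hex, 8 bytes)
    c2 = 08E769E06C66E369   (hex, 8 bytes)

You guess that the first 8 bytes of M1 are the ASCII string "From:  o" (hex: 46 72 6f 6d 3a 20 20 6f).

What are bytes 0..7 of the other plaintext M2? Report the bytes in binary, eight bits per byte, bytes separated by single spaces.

First, c1 ⊕ c2 = (M1 ⊕ K) ⊕ (M2 ⊕ K) = M1 ⊕ M2, so the key drops out. Then M2 = (M1 ⊕ M2) ⊕ M1 over the first 8 bytes.
byte 0: (ab ⊕ 08) ⊕ 46 = a3 ⊕ 46 = e5
byte 1: (8b ⊕ e7) ⊕ 72 = 6c ⊕ 72 = 1e
byte 2: (1b ⊕ 69) ⊕ 6f = 72 ⊕ 6f = 1d
byte 3: (85 ⊕ e0) ⊕ 6d = 65 ⊕ 6d = 08
byte 4: (df ⊕ 6c) ⊕ 3a = b3 ⊕ 3a = 89
byte 5: (e1 ⊕ 66) ⊕ 20 = 87 ⊕ 20 = a7
byte 6: (b7 ⊕ e3) ⊕ 20 = 54 ⊕ 20 = 74
byte 7: (2c ⊕ 69) ⊕ 6f = 45 ⊕ 6f = 2a

11100101 00011110 00011101 00001000 10001001 10100111 01110100 00101010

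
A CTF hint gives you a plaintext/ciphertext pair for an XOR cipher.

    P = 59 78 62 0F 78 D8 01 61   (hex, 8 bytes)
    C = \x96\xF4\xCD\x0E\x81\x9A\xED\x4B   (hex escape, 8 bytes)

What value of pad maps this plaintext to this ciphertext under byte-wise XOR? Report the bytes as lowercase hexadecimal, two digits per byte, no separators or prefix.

cf8caf01f942ec2a

Since C = P ⊕ pad, XORing both sides with P gives pad = P ⊕ C.
59 XOR 96 = cf
78 XOR f4 = 8c
62 XOR cd = af
0f XOR 0e = 01
78 XOR 81 = f9
d8 XOR 9a = 42
01 XOR ed = ec
61 XOR 4b = 2a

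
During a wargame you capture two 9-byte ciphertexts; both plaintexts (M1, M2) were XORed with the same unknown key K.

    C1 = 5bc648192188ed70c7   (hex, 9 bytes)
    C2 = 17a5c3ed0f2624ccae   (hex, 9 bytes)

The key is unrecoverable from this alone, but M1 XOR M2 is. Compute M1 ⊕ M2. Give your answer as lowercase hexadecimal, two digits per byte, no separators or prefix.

C1 ⊕ C2 = (M1 ⊕ K) ⊕ (M2 ⊕ K) = M1 ⊕ M2 — the shared key cancels under XOR.
 91 ⊕  23 =  76
198 ⊕ 165 =  99
 72 ⊕ 195 = 139
 25 ⊕ 237 = 244
 33 ⊕  15 =  46
136 ⊕  38 = 174
237 ⊕  36 = 201
112 ⊕ 204 = 188
199 ⊕ 174 = 105

4c638bf42eaec9bc69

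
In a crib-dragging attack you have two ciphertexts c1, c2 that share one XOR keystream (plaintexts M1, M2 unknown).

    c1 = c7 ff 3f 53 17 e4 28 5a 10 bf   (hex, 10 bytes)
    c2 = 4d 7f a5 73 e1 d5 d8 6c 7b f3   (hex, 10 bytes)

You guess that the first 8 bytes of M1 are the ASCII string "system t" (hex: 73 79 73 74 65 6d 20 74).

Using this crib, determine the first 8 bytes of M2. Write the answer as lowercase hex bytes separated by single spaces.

First, c1 ⊕ c2 = (M1 ⊕ K) ⊕ (M2 ⊕ K) = M1 ⊕ M2, so the key drops out. Then M2 = (M1 ⊕ M2) ⊕ M1 over the first 8 bytes.
byte 0: (c7 xor 4d) xor 73 = 8a xor 73 = f9
byte 1: (ff xor 7f) xor 79 = 80 xor 79 = f9
byte 2: (3f xor a5) xor 73 = 9a xor 73 = e9
byte 3: (53 xor 73) xor 74 = 20 xor 74 = 54
byte 4: (17 xor e1) xor 65 = f6 xor 65 = 93
byte 5: (e4 xor d5) xor 6d = 31 xor 6d = 5c
byte 6: (28 xor d8) xor 20 = f0 xor 20 = d0
byte 7: (5a xor 6c) xor 74 = 36 xor 74 = 42

f9 f9 e9 54 93 5c d0 42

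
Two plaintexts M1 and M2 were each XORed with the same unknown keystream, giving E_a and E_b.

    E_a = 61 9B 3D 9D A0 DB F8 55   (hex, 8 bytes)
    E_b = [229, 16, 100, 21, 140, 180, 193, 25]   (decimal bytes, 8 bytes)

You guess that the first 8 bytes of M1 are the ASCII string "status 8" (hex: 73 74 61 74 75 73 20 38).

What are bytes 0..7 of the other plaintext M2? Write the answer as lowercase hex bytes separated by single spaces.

f7 ff 38 fc 59 1c 19 74

First, E_a ⊕ E_b = (M1 ⊕ K) ⊕ (M2 ⊕ K) = M1 ⊕ M2, so the key drops out. Then M2 = (M1 ⊕ M2) ⊕ M1 over the first 8 bytes.
byte 0: (61 ^ e5) ^ 73 = 84 ^ 73 = f7
byte 1: (9b ^ 10) ^ 74 = 8b ^ 74 = ff
byte 2: (3d ^ 64) ^ 61 = 59 ^ 61 = 38
byte 3: (9d ^ 15) ^ 74 = 88 ^ 74 = fc
byte 4: (a0 ^ 8c) ^ 75 = 2c ^ 75 = 59
byte 5: (db ^ b4) ^ 73 = 6f ^ 73 = 1c
byte 6: (f8 ^ c1) ^ 20 = 39 ^ 20 = 19
byte 7: (55 ^ 19) ^ 38 = 4c ^ 38 = 74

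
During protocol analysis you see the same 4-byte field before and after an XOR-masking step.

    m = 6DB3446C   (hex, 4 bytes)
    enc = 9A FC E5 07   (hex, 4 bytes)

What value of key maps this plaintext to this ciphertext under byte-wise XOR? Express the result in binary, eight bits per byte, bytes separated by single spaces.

Since enc = m ⊕ key, XORing both sides with m gives key = m ⊕ enc.
byte 0: 6d xor 9a = f7
byte 1: b3 xor fc = 4f
byte 2: 44 xor e5 = a1
byte 3: 6c xor 07 = 6b

11110111 01001111 10100001 01101011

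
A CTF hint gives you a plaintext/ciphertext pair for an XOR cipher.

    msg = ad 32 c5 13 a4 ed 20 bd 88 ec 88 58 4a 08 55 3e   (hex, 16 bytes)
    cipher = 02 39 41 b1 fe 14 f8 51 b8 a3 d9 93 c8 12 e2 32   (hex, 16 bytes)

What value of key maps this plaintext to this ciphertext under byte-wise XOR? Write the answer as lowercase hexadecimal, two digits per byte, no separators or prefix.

af0b84a25af9d8ec304f51cb821ab70c

Since cipher = msg ⊕ key, XORing both sides with msg gives key = msg ⊕ cipher.
byte 0: ad xor 02 = af
byte 1: 32 xor 39 = 0b
byte 2: c5 xor 41 = 84
byte 3: 13 xor b1 = a2
byte 4: a4 xor fe = 5a
byte 5: ed xor 14 = f9
byte 6: 20 xor f8 = d8
byte 7: bd xor 51 = ec
byte 8: 88 xor b8 = 30
byte 9: ec xor a3 = 4f
byte 10: 88 xor d9 = 51
byte 11: 58 xor 93 = cb
byte 12: 4a xor c8 = 82
byte 13: 08 xor 12 = 1a
byte 14: 55 xor e2 = b7
byte 15: 3e xor 32 = 0c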